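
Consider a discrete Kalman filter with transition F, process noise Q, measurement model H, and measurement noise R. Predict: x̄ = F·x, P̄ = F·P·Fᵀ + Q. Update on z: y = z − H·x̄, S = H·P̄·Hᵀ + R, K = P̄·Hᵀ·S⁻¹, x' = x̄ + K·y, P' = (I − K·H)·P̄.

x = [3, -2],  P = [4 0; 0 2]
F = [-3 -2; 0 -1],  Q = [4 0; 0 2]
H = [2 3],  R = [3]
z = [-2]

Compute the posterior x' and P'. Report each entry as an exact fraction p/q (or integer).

x' = [-131/31, 598/279]
P' = [192/31 -116/31; -116/31 716/279]

x̄ = F·x = [-5, 2]
P̄ = F·P·Fᵀ + Q = [48 4; 4 4]
y = z − H·x̄ = [2]
S = H·P̄·Hᵀ + R = [279]
K = P̄·Hᵀ·S⁻¹ = [12/31; 20/279]
x' = x̄ + K·y = [-131/31, 598/279]
P' = (I − K·H)·P̄ = [192/31 -116/31; -116/31 716/279]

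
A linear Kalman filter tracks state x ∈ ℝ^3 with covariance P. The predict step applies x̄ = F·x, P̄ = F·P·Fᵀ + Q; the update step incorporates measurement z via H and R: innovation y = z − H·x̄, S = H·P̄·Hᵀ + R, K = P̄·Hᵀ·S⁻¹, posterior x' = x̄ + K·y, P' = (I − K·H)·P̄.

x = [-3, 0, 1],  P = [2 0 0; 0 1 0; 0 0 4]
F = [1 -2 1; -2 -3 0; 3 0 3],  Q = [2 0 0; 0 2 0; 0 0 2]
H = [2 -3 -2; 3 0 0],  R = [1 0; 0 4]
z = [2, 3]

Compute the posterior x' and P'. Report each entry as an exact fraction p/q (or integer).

x̄ = F·x = [-2, 6, -6]
P̄ = F·P·Fᵀ + Q = [12 2 18; 2 19 -12; 18 -12 56]
y = z − H·x̄ = [12, 9]
S = H·P̄·Hᵀ + R = [132 -54; -54 112]
K = P̄·Hᵀ·S⁻¹ = [-6/989 315/989; -17/69 -3/46; -17/129 18/43]
x' = x̄ + K·y = [785/989, 113/46, -164/43]
P' = (I − K·H)·P̄ = [420/989 -2/23 24/43; -2/23 845/69 -55/3; 24/43 -55/3 3628/129]

x' = [785/989, 113/46, -164/43]
P' = [420/989 -2/23 24/43; -2/23 845/69 -55/3; 24/43 -55/3 3628/129]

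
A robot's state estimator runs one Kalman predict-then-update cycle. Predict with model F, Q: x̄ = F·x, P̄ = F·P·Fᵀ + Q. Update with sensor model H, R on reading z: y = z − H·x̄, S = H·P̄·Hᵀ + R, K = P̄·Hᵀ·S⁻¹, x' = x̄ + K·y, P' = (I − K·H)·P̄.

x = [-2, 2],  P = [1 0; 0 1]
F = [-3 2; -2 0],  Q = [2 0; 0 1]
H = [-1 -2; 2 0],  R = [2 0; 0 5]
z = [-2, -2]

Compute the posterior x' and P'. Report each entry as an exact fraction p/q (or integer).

x' = [146/1049, 828/1049]
P' = [930/1049 -330/1049; -330/1049 557/1049]

x̄ = F·x = [10, 4]
P̄ = F·P·Fᵀ + Q = [15 6; 6 5]
y = z − H·x̄ = [16, -22]
S = H·P̄·Hᵀ + R = [61 -54; -54 65]
K = P̄·Hᵀ·S⁻¹ = [-135/1049 372/1049; -392/1049 -132/1049]
x' = x̄ + K·y = [146/1049, 828/1049]
P' = (I − K·H)·P̄ = [930/1049 -330/1049; -330/1049 557/1049]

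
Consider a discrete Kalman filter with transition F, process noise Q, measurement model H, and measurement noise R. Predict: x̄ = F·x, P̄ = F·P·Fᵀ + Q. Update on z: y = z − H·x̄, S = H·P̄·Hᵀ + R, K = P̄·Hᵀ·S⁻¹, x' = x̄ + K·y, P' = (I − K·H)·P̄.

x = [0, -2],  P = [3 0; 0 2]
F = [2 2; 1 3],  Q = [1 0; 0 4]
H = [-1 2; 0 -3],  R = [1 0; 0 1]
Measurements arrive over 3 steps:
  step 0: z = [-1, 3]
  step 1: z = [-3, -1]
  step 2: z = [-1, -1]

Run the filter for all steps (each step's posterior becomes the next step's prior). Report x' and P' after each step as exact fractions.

step 0: x̄ = F·x = [-4, -6]
step 0: P̄ = F·P·Fᵀ + Q = [21 18; 18 25]
step 0: y = z − H·x̄ = [7, -15]
step 0: S = H·P̄·Hᵀ + R = [50 -96; -96 226]
step 0: K = P̄·Hᵀ·S⁻¹ = [-897/1042 -315/521; 8/521 -339/1042]
step 0: x' = x̄ + K·y = [-997/1042, -1055/1042]
step 0: P' = (I − K·H)·P̄ = [1317/1042 105/521; 105/521 113/1042]
step 1: x̄ = F·x = [-2052/521, -2081/521]
step 1: P̄ = F·P·Fᵀ + Q = [4221/521 2496/521; 2496/521 3881/521]
step 1: y = z − H·x̄ = [547/521, -6764/521]
step 1: S = H·P̄·Hᵀ + R = [10282/521 -15798/521; -15798/521 35450/521]
step 1: K = P̄·Hᵀ·S⁻¹ = [-87297/110288 -62199/110288; 2633/110288 -35049/110288]
step 1: x' = x̄ + K·y = [281481/110288, 17279/110288]
step 1: P' = (I − K·H)·P̄ = [128763/110288 20733/110288; 20733/110288 11683/110288]
step 2: x̄ = F·x = [37345/6893, 166659/55144]
step 2: P̄ = F·P·Fᵀ + Q = [52371/6893 30843/6893; 30843/6893 199865/27572]
step 2: y = z − H·x̄ = [-44851/27572, 444833/55144]
step 2: S = H·P̄·Hᵀ + R = [135757/6893 -414537/13786; -414537/13786 1826357/27572]
step 2: K = P̄·Hᵀ·S⁻¹ = [-8661087/11040160 -3084507/5520080; 138179/5520080 -874761/2760040]
step 2: x' = x̄ + K·y = [48277021/22080320, 4690663/11040160]
step 2: P' = (I − K·H)·P̄ = [12773763/11040160 1028169/5520080; 1028169/5520080 291587/2760040]

step 0: x' = [-997/1042, -1055/1042], P' = [1317/1042 105/521; 105/521 113/1042]
step 1: x' = [281481/110288, 17279/110288], P' = [128763/110288 20733/110288; 20733/110288 11683/110288]
step 2: x' = [48277021/22080320, 4690663/11040160], P' = [12773763/11040160 1028169/5520080; 1028169/5520080 291587/2760040]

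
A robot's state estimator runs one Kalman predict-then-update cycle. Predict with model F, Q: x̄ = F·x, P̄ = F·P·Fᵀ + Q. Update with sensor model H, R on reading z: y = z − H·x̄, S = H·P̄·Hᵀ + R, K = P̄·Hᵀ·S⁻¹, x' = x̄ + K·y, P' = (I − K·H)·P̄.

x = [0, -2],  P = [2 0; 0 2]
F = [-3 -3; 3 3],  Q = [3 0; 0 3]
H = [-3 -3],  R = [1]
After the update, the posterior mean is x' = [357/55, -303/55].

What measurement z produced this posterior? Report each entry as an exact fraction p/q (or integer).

z = [-3]

x̄ = F·x = [6, -6]
P̄ = F·P·Fᵀ + Q = [39 -36; -36 39]
S = H·P̄·Hᵀ + R = [55]
K = P̄·Hᵀ·S⁻¹ = [-9/55; -9/55]
x' − x̄ = [27/55, 27/55] = K·y
y = (KᵀK)⁻¹·Kᵀ·(x' − x̄) = [-3]
z = y + H·x̄ = [-3] + [0] = [-3]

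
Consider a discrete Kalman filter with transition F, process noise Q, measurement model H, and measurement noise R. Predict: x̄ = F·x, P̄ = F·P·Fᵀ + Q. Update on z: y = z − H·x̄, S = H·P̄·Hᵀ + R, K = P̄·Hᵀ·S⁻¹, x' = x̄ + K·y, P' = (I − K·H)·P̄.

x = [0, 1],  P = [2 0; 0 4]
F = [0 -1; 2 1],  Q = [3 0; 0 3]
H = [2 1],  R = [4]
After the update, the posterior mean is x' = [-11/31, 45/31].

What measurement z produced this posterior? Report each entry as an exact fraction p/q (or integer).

z = [1]

x̄ = F·x = [-1, 1]
P̄ = F·P·Fᵀ + Q = [7 -4; -4 15]
S = H·P̄·Hᵀ + R = [31]
K = P̄·Hᵀ·S⁻¹ = [10/31; 7/31]
x' − x̄ = [20/31, 14/31] = K·y
y = (KᵀK)⁻¹·Kᵀ·(x' − x̄) = [2]
z = y + H·x̄ = [2] + [-1] = [1]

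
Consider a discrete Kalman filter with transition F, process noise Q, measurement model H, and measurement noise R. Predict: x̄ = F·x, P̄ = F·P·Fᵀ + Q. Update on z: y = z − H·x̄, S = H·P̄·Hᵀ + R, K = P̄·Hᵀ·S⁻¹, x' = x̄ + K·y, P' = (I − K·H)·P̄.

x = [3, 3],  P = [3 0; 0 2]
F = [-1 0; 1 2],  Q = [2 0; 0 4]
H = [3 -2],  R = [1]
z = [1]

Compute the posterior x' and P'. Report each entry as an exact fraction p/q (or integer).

x̄ = F·x = [-3, 9]
P̄ = F·P·Fᵀ + Q = [5 -3; -3 15]
y = z − H·x̄ = [28]
S = H·P̄·Hᵀ + R = [142]
K = P̄·Hᵀ·S⁻¹ = [21/142; -39/142]
x' = x̄ + K·y = [81/71, 93/71]
P' = (I − K·H)·P̄ = [269/142 393/142; 393/142 609/142]

x' = [81/71, 93/71]
P' = [269/142 393/142; 393/142 609/142]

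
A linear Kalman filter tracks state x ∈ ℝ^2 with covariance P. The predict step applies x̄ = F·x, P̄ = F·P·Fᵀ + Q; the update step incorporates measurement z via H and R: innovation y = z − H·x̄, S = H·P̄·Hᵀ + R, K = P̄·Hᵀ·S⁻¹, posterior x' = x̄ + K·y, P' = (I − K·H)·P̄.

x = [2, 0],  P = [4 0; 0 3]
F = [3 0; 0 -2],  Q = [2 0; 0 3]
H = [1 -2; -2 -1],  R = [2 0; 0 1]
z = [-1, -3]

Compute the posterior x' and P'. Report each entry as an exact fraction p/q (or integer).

x' = [3805/3671, 7095/7342]
P' = [874/3671 -285/3671; -285/3671 1290/3671]

x̄ = F·x = [6, 0]
P̄ = F·P·Fᵀ + Q = [38 0; 0 15]
y = z − H·x̄ = [-7, 9]
S = H·P̄·Hᵀ + R = [100 -46; -46 168]
K = P̄·Hᵀ·S⁻¹ = [722/3671 -1463/3671; -2865/7342 -720/3671]
x' = x̄ + K·y = [3805/3671, 7095/7342]
P' = (I − K·H)·P̄ = [874/3671 -285/3671; -285/3671 1290/3671]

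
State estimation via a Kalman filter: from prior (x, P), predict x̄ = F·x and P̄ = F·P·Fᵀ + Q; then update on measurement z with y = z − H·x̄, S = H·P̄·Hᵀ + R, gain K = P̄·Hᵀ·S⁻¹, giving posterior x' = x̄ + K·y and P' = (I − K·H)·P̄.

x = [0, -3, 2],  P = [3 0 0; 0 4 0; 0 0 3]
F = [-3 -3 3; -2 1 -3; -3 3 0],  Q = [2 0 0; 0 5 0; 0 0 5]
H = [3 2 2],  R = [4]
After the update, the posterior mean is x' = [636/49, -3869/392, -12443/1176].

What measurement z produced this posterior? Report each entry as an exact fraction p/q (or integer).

x̄ = F·x = [15, -9, -9]
P̄ = F·P·Fᵀ + Q = [92 -21 -9; -21 48 30; -9 30 68]
S = H·P̄·Hᵀ + R = [1176]
K = P̄·Hᵀ·S⁻¹ = [9/49; 31/392; 169/1176]
x' − x̄ = [-99/49, -341/392, -1859/1176] = K·y
y = (KᵀK)⁻¹·Kᵀ·(x' − x̄) = [-11]
z = y + H·x̄ = [-11] + [9] = [-2]

z = [-2]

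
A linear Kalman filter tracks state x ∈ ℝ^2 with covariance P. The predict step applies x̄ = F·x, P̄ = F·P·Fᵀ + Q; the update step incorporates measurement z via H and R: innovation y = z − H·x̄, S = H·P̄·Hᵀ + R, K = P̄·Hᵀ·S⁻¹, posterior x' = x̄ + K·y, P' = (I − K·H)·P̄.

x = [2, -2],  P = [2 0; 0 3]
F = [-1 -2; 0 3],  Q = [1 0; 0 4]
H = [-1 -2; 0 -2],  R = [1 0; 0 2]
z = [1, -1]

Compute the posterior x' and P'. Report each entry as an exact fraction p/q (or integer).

x' = [-727/412, 40/103]
P' = [861/412 -75/103; -75/103 43/103]

x̄ = F·x = [2, -6]
P̄ = F·P·Fᵀ + Q = [15 -18; -18 31]
y = z − H·x̄ = [-9, -13]
S = H·P̄·Hᵀ + R = [68 88; 88 126]
K = P̄·Hᵀ·S⁻¹ = [-261/412 75/103; -11/103 -43/103]
x' = x̄ + K·y = [-727/412, 40/103]
P' = (I − K·H)·P̄ = [861/412 -75/103; -75/103 43/103]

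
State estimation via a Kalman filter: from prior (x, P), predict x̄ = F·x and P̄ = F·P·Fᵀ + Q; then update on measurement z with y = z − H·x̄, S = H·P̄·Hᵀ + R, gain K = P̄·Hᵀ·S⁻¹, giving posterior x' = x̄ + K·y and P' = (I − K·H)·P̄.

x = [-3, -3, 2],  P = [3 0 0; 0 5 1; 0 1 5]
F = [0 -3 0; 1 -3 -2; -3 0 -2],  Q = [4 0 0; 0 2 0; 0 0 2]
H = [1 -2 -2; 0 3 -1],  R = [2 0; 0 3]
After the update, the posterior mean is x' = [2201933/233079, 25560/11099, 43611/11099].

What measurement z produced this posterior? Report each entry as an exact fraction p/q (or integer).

x̄ = F·x = [9, 2, 5]
P̄ = F·P·Fᵀ + Q = [49 51 6; 51 82 17; 6 17 49]
S = H·P̄·Hᵀ + R = [483 -315; -315 688]
K = P̄·Hᵀ·S⁻¹ = [1585/233079 2406/11099; -1381/11099 3062/11099; -4098/11099 -1844/11099]
x' − x̄ = [104222/233079, 3362/11099, -11884/11099] = K·y
y = (KᵀK)⁻¹·Kᵀ·(x' − x̄) = [2, 2]
z = y + H·x̄ = [2, 2] + [-5, 1] = [-3, 3]

z = [-3, 3]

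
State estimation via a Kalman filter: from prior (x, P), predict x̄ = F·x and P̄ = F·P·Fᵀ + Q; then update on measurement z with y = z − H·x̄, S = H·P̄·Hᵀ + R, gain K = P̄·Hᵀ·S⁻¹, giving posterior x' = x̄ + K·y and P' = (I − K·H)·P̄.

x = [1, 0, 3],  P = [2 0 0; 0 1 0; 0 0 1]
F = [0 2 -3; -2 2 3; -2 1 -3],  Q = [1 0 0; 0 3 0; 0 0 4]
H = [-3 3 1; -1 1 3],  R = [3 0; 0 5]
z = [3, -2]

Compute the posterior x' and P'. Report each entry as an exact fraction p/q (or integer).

x' = [-63189/63727, 39657/63727, -92925/63727]
P' = [268530/63727 250277/63727 23781/63727; 250277/63727 263336/63727 687/63727; 23781/63727 687/63727 46218/63727]

x̄ = F·x = [-9, 7, -11]
P̄ = F·P·Fᵀ + Q = [14 -5 11; -5 24 1; 11 1 22]
y = z − H·x̄ = [-34, 15]
S = H·P̄·Hᵀ + R = [397 110; 110 191]
K = P̄·Hᵀ·S⁻¹ = [-10326/63727 10618/63727; 13288/63727 3024/63727; -7688/63727 23112/63727]
x' = x̄ + K·y = [-63189/63727, 39657/63727, -92925/63727]
P' = (I − K·H)·P̄ = [268530/63727 250277/63727 23781/63727; 250277/63727 263336/63727 687/63727; 23781/63727 687/63727 46218/63727]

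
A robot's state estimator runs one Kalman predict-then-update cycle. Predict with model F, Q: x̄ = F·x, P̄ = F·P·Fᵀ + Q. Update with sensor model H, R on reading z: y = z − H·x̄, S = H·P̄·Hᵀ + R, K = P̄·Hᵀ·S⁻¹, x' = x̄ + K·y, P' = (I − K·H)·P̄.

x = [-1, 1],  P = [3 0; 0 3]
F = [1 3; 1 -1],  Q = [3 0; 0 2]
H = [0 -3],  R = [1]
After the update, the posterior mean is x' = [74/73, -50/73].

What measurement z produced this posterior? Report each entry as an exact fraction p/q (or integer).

x̄ = F·x = [2, -2]
P̄ = F·P·Fᵀ + Q = [33 -6; -6 8]
S = H·P̄·Hᵀ + R = [73]
K = P̄·Hᵀ·S⁻¹ = [18/73; -24/73]
x' − x̄ = [-72/73, 96/73] = K·y
y = (KᵀK)⁻¹·Kᵀ·(x' − x̄) = [-4]
z = y + H·x̄ = [-4] + [6] = [2]

z = [2]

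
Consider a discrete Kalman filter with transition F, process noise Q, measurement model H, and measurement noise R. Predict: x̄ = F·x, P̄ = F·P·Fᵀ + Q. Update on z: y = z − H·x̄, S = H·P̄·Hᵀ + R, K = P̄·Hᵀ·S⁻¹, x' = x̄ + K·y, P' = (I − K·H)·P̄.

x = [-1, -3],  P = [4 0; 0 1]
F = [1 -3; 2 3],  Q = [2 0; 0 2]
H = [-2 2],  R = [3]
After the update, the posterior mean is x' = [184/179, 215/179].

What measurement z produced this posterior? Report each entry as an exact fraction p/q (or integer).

x̄ = F·x = [8, -11]
P̄ = F·P·Fᵀ + Q = [15 -1; -1 27]
S = H·P̄·Hᵀ + R = [179]
K = P̄·Hᵀ·S⁻¹ = [-32/179; 56/179]
x' − x̄ = [-1248/179, 2184/179] = K·y
y = (KᵀK)⁻¹·Kᵀ·(x' − x̄) = [39]
z = y + H·x̄ = [39] + [-38] = [1]

z = [1]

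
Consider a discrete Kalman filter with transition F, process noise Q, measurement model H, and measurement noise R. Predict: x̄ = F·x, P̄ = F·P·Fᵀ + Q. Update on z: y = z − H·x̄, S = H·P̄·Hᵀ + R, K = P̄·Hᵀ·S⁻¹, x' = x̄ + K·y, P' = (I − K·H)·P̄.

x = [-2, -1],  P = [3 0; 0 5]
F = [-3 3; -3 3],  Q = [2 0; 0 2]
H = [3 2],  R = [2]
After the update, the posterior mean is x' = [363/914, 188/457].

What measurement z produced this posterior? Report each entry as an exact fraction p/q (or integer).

x̄ = F·x = [3, 3]
P̄ = F·P·Fᵀ + Q = [74 72; 72 74]
S = H·P̄·Hᵀ + R = [1828]
K = P̄·Hᵀ·S⁻¹ = [183/914; 91/457]
x' − x̄ = [-2379/914, -1183/457] = K·y
y = (KᵀK)⁻¹·Kᵀ·(x' − x̄) = [-13]
z = y + H·x̄ = [-13] + [15] = [2]

z = [2]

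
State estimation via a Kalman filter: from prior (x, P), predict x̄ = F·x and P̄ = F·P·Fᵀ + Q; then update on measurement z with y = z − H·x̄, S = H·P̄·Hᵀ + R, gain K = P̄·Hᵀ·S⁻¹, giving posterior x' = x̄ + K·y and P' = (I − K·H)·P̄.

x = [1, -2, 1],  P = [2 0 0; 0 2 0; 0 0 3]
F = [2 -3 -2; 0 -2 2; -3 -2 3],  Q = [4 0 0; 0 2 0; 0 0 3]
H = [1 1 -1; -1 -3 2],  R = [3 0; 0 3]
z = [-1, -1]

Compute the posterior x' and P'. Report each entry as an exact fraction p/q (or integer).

x̄ = F·x = [6, 6, 4]
P̄ = F·P·Fᵀ + Q = [42 0 -18; 0 22 26; -18 26 56]
y = z − H·x̄ = [-9, 15]
S = H·P̄·Hᵀ + R = [107 -144; -144 227]
K = P̄·Hᵀ·S⁻¹ = [2388/3553 294/3553; -172/209 -122/209; -3408/3553 -1348/3553]
x' = x̄ + K·y = [4236/3553, 972/209, 24664/3553]
P' = (I − K·H)·P̄ = [28878/3553 804/209 35382/3553; 804/209 2202/209 3522/209; 35382/3553 3522/209 105480/3553]

x' = [4236/3553, 972/209, 24664/3553]
P' = [28878/3553 804/209 35382/3553; 804/209 2202/209 3522/209; 35382/3553 3522/209 105480/3553]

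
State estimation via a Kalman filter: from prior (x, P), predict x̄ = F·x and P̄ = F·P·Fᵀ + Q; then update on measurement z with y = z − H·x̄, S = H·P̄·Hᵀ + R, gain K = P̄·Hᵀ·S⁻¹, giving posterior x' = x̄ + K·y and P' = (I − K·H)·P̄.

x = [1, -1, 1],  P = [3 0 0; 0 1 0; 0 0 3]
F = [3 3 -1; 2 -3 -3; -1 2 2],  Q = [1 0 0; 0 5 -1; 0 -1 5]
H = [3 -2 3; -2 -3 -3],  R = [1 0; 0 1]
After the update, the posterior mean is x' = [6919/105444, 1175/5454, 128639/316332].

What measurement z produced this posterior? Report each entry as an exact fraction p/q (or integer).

z = [1, -2]

x̄ = F·x = [-1, 2, -1]
P̄ = F·P·Fᵀ + Q = [40 18 -9; 18 53 -31; -9 -31 24]
S = H·P̄·Hᵀ + R = [783 0; 0 404]
K = P̄·Hᵀ·S⁻¹ = [19/261 -107/404; -5/27 -51/202; 107/783 39/404]
x' − x̄ = [112363/105444, -9733/5454, 444971/316332] = K·y
y = (KᵀK)⁻¹·Kᵀ·(x' − x̄) = [11, -1]
z = y + H·x̄ = [11, -1] + [-10, -1] = [1, -2]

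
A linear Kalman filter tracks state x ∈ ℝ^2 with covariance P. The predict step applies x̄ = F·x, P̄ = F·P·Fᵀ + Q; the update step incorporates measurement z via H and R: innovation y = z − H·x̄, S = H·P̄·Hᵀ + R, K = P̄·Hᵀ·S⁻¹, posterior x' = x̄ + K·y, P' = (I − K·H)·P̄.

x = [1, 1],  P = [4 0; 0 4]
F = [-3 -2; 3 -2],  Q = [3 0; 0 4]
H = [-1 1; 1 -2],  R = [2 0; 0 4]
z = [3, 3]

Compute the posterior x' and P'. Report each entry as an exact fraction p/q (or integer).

x' = [-2797/401, -9151/2005]
P' = [3260/401 2128/401; 2128/401 8264/2005]

x̄ = F·x = [-5, 1]
P̄ = F·P·Fᵀ + Q = [55 -20; -20 56]
y = z − H·x̄ = [-3, 10]
S = H·P̄·Hᵀ + R = [153 -227; -227 363]
K = P̄·Hᵀ·S⁻¹ = [-566/401 -249/401; -1188/2005 -1472/2005]
x' = x̄ + K·y = [-2797/401, -9151/2005]
P' = (I − K·H)·P̄ = [3260/401 2128/401; 2128/401 8264/2005]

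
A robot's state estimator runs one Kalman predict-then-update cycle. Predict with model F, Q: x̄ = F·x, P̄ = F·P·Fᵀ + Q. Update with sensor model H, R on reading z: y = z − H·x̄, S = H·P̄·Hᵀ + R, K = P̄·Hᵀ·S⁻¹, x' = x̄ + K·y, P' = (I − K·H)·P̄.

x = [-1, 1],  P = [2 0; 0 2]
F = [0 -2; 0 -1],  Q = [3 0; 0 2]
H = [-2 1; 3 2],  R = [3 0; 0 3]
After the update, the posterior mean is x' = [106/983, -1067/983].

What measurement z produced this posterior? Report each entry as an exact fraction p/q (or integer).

z = [-2, -2]

x̄ = F·x = [-2, -1]
P̄ = F·P·Fᵀ + Q = [11 4; 4 4]
S = H·P̄·Hᵀ + R = [35 -62; -62 166]
K = P̄·Hᵀ·S⁻¹ = [-223/983 319/1966; 288/983 226/983]
x' − x̄ = [2072/983, -84/983] = K·y
y = (KᵀK)⁻¹·Kᵀ·(x' − x̄) = [-5, 6]
z = y + H·x̄ = [-5, 6] + [3, -8] = [-2, -2]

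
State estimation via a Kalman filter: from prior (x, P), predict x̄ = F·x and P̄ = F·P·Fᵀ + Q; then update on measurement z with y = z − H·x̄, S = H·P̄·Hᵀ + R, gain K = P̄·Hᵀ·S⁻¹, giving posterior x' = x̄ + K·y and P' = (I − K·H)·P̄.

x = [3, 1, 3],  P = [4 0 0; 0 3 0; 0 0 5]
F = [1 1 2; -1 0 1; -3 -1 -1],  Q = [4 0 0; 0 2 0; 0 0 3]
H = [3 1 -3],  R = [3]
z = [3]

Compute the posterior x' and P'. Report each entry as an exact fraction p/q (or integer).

x̄ = F·x = [10, 0, -13]
P̄ = F·P·Fᵀ + Q = [31 6 -25; 6 11 7; -25 7 47]
y = z − H·x̄ = [-66]
S = H·P̄·Hᵀ + R = [1160]
K = P̄·Hᵀ·S⁻¹ = [3/20; 1/145; -209/1160]
x' = x̄ + K·y = [1/10, -66/145, -643/580]
P' = (I − K·H)·P̄ = [49/10 24/5 127/20; 24/5 1587/145 1224/145; 127/20 1224/145 10839/1160]

x' = [1/10, -66/145, -643/580]
P' = [49/10 24/5 127/20; 24/5 1587/145 1224/145; 127/20 1224/145 10839/1160]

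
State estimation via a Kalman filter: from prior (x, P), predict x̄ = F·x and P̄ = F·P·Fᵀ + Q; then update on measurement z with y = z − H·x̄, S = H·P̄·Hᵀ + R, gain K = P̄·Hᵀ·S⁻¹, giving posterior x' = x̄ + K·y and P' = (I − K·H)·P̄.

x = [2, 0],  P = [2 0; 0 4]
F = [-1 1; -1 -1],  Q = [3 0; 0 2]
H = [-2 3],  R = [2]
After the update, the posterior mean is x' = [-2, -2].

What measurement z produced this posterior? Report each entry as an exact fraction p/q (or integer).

z = [-2]

x̄ = F·x = [-2, -2]
P̄ = F·P·Fᵀ + Q = [9 -2; -2 8]
S = H·P̄·Hᵀ + R = [134]
K = P̄·Hᵀ·S⁻¹ = [-12/67; 14/67]
x' − x̄ = [0, 0] = K·y
y = (KᵀK)⁻¹·Kᵀ·(x' − x̄) = [0]
z = y + H·x̄ = [0] + [-2] = [-2]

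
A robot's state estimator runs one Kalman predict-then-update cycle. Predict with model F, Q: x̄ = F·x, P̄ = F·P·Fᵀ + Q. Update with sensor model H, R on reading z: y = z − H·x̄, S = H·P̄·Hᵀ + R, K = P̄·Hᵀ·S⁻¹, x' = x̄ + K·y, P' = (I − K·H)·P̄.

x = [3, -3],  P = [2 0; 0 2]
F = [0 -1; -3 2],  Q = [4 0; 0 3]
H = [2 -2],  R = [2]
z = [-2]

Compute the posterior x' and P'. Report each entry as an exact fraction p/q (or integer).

x' = [-119/87, -17/29]
P' = [322/87 104/29; 104/29 115/29]

x̄ = F·x = [3, -15]
P̄ = F·P·Fᵀ + Q = [6 -4; -4 29]
y = z − H·x̄ = [-38]
S = H·P̄·Hᵀ + R = [174]
K = P̄·Hᵀ·S⁻¹ = [10/87; -11/29]
x' = x̄ + K·y = [-119/87, -17/29]
P' = (I − K·H)·P̄ = [322/87 104/29; 104/29 115/29]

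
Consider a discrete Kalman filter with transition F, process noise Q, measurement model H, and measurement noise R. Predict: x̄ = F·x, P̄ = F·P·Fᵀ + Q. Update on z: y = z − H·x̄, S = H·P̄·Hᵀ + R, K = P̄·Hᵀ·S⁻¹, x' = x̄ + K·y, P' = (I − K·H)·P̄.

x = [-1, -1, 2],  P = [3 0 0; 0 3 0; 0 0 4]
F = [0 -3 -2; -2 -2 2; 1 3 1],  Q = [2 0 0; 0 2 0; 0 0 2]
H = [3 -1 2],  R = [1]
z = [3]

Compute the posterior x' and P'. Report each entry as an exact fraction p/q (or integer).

x̄ = F·x = [-1, 8, -2]
P̄ = F·P·Fᵀ + Q = [45 2 -35; 2 42 -16; -35 -16 36]
y = z − H·x̄ = [18]
S = H·P̄·Hᵀ + R = [224]
K = P̄·Hᵀ·S⁻¹ = [9/32; -17/56; -17/224]
x' = x̄ + K·y = [65/16, 71/28, -377/112]
P' = (I − K·H)·P̄ = [873/32 169/8 -967/32; 169/8 299/14 -1185/56; -967/32 -1185/56 7775/224]

x' = [65/16, 71/28, -377/112]
P' = [873/32 169/8 -967/32; 169/8 299/14 -1185/56; -967/32 -1185/56 7775/224]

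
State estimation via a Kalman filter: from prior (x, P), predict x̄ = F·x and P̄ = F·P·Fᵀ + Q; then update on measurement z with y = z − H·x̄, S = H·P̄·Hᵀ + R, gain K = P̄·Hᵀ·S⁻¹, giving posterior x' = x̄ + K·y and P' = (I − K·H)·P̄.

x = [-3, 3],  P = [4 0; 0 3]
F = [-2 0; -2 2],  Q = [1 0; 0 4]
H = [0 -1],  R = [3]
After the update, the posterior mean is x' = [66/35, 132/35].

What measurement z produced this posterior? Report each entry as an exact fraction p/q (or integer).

x̄ = F·x = [6, 12]
P̄ = F·P·Fᵀ + Q = [17 16; 16 32]
S = H·P̄·Hᵀ + R = [35]
K = P̄·Hᵀ·S⁻¹ = [-16/35; -32/35]
x' − x̄ = [-144/35, -288/35] = K·y
y = (KᵀK)⁻¹·Kᵀ·(x' − x̄) = [9]
z = y + H·x̄ = [9] + [-12] = [-3]

z = [-3]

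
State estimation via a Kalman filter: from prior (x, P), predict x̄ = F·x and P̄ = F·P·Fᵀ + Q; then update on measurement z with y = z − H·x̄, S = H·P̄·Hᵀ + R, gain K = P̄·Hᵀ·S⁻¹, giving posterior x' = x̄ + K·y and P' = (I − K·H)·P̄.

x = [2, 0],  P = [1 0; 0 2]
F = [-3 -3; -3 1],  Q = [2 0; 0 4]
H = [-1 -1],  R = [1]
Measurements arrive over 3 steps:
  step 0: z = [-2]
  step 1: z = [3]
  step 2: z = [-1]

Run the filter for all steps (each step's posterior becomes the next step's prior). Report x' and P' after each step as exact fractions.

step 0: x' = [142/51, -18/17], P' = [455/51 -141/17; -141/17 147/17]
step 1: x' = [-11370/2783, 2824/2783], P' = [26084/2783 -25822/2783; -25822/2783 28326/2783]
step 2: x' = [213004/26593, -182894/26593], P' = [4717928/452081 -4692622/452081; -4692622/452081 5116614/452081]

step 0: x̄ = F·x = [-6, -6]
step 0: P̄ = F·P·Fᵀ + Q = [29 3; 3 15]
step 0: y = z − H·x̄ = [-14]
step 0: S = H·P̄·Hᵀ + R = [51]
step 0: K = P̄·Hᵀ·S⁻¹ = [-32/51; -6/17]
step 0: x' = x̄ + K·y = [142/51, -18/17]
step 0: P' = (I − K·H)·P̄ = [455/51 -141/17; -141/17 147/17]
step 1: x̄ = F·x = [-88/17, -160/17]
step 1: P̄ = F·P·Fᵀ + Q = [184/17 78/17; 78/17 2426/17]
step 1: y = z − H·x̄ = [-197/17]
step 1: S = H·P̄·Hᵀ + R = [2783/17]
step 1: K = P̄·Hᵀ·S⁻¹ = [-262/2783; -2504/2783]
step 1: x' = x̄ + K·y = [-11370/2783, 2824/2783]
step 1: P' = (I − K·H)·P̄ = [26084/2783 -25822/2783; -25822/2783 28326/2783]
step 2: x̄ = F·x = [25638/2783, 36934/2783]
step 2: P̄ = F·P·Fᵀ + Q = [30460/2783 -5154/2783; -5154/2783 429146/2783]
step 2: y = z − H·x̄ = [59789/2783]
step 2: S = H·P̄·Hᵀ + R = [452081/2783]
step 2: K = P̄·Hᵀ·S⁻¹ = [-25306/452081; -423992/452081]
step 2: x' = x̄ + K·y = [213004/26593, -182894/26593]
step 2: P' = (I − K·H)·P̄ = [4717928/452081 -4692622/452081; -4692622/452081 5116614/452081]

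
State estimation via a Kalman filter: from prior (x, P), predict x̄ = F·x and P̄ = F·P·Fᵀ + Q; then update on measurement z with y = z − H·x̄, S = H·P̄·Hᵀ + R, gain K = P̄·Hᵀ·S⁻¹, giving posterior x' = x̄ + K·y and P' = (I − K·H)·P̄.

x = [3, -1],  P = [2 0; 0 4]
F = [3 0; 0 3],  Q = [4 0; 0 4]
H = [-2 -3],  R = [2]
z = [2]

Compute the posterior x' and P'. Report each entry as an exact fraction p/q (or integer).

x' = [1783/225, -89/15]
P' = [3982/225 -176/15; -176/15 8]

x̄ = F·x = [9, -3]
P̄ = F·P·Fᵀ + Q = [22 0; 0 40]
y = z − H·x̄ = [11]
S = H·P̄·Hᵀ + R = [450]
K = P̄·Hᵀ·S⁻¹ = [-22/225; -4/15]
x' = x̄ + K·y = [1783/225, -89/15]
P' = (I − K·H)·P̄ = [3982/225 -176/15; -176/15 8]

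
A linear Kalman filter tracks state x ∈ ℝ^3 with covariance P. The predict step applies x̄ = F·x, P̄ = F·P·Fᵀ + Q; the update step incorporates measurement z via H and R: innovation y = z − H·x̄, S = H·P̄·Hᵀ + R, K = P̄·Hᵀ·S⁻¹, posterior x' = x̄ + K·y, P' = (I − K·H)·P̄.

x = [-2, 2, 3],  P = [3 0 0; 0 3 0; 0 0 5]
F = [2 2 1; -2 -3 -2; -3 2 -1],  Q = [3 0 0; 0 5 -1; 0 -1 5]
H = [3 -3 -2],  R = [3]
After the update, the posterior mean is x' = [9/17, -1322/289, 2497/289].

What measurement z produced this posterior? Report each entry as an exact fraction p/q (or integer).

z = [-2]

x̄ = F·x = [3, -8, 7]
P̄ = F·P·Fᵀ + Q = [32 -40 -11; -40 64 9; -11 9 49]
S = H·P̄·Hᵀ + R = [2023]
K = P̄·Hᵀ·S⁻¹ = [2/17; -330/2023; -158/2023]
x' − x̄ = [-42/17, 990/289, 474/289] = K·y
y = (KᵀK)⁻¹·Kᵀ·(x' − x̄) = [-21]
z = y + H·x̄ = [-21] + [19] = [-2]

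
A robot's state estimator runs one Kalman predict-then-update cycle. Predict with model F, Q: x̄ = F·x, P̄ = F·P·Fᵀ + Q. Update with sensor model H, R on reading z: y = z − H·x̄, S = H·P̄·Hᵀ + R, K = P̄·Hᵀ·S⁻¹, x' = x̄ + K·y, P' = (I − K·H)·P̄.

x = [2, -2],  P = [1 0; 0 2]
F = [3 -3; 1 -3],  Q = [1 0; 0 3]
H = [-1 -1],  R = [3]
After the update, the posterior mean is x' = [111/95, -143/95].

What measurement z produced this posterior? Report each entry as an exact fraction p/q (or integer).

x̄ = F·x = [12, 8]
P̄ = F·P·Fᵀ + Q = [28 21; 21 22]
S = H·P̄·Hᵀ + R = [95]
K = P̄·Hᵀ·S⁻¹ = [-49/95; -43/95]
x' − x̄ = [-1029/95, -903/95] = K·y
y = (KᵀK)⁻¹·Kᵀ·(x' − x̄) = [21]
z = y + H·x̄ = [21] + [-20] = [1]

z = [1]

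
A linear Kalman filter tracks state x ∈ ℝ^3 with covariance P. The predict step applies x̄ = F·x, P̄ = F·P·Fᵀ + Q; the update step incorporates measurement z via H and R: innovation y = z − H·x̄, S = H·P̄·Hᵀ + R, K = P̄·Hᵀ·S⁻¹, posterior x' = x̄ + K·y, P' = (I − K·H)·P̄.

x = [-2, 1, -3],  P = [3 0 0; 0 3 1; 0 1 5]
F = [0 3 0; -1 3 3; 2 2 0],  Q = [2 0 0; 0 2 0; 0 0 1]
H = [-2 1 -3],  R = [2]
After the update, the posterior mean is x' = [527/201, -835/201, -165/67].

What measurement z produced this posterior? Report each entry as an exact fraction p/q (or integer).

z = [-2]

x̄ = F·x = [3, -4, -2]
P̄ = F·P·Fᵀ + Q = [29 36 18; 36 95 18; 18 18 25]
S = H·P̄·Hᵀ + R = [402]
K = P̄·Hᵀ·S⁻¹ = [-38/201; -31/402; -31/134]
x' − x̄ = [-76/201, -31/201, -31/67] = K·y
y = (KᵀK)⁻¹·Kᵀ·(x' − x̄) = [2]
z = y + H·x̄ = [2] + [-4] = [-2]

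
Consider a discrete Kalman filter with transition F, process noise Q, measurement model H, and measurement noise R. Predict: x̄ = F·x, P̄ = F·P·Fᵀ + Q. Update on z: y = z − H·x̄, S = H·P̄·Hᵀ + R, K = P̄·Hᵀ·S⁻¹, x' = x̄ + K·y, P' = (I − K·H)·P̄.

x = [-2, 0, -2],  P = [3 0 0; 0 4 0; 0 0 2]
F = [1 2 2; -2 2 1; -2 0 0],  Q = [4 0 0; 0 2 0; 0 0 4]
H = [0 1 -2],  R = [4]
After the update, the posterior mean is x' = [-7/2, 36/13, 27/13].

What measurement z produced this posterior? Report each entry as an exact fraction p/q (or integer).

x̄ = F·x = [-6, 2, 4]
P̄ = F·P·Fᵀ + Q = [31 14 -6; 14 32 12; -6 12 16]
S = H·P̄·Hᵀ + R = [52]
K = P̄·Hᵀ·S⁻¹ = [1/2; 2/13; -5/13]
x' − x̄ = [5/2, 10/13, -25/13] = K·y
y = (KᵀK)⁻¹·Kᵀ·(x' − x̄) = [5]
z = y + H·x̄ = [5] + [-6] = [-1]

z = [-1]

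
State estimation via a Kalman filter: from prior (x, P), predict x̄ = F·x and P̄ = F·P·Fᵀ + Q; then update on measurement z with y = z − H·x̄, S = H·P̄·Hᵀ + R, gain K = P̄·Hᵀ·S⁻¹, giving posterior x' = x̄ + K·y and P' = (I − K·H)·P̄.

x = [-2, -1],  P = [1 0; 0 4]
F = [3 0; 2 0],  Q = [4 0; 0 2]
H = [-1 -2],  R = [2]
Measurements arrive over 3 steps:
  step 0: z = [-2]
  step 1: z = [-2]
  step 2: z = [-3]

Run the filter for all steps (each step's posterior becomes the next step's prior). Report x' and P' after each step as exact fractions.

step 0: x̄ = F·x = [-6, -4]
step 0: P̄ = F·P·Fᵀ + Q = [13 6; 6 6]
step 0: y = z − H·x̄ = [-16]
step 0: S = H·P̄·Hᵀ + R = [63]
step 0: K = P̄·Hᵀ·S⁻¹ = [-25/63; -2/7]
step 0: x' = x̄ + K·y = [22/63, 4/7]
step 0: P' = (I − K·H)·P̄ = [194/63 -8/7; -8/7 6/7]
step 1: x̄ = F·x = [22/21, 44/63]
step 1: P̄ = F·P·Fᵀ + Q = [222/7 388/21; 388/21 902/63]
step 1: y = z − H·x̄ = [4/9]
step 1: S = H·P̄·Hᵀ + R = [1484/9]
step 1: K = P̄·Hᵀ·S⁻¹ = [-309/742; -2/7]
step 1: x' = x̄ + K·y = [320/371, 4/7]
step 1: P' = (I − K·H)·P̄ = [1157/371 -8/7; -8/7 6/7]
step 2: x̄ = F·x = [960/371, 640/371]
step 2: P̄ = F·P·Fᵀ + Q = [11897/371 6942/371; 6942/371 5370/371]
step 2: y = z − H·x̄ = [161/53]
step 2: S = H·P̄·Hᵀ + R = [8841/53]
step 2: K = P̄·Hᵀ·S⁻¹ = [-3683/8841; -2/7]
step 2: x' = x̄ + K·y = [11689/8841, 6/7]
step 2: P' = (I − K·H)·P̄ = [27574/8841 -8/7; -8/7 6/7]

step 0: x' = [22/63, 4/7], P' = [194/63 -8/7; -8/7 6/7]
step 1: x' = [320/371, 4/7], P' = [1157/371 -8/7; -8/7 6/7]
step 2: x' = [11689/8841, 6/7], P' = [27574/8841 -8/7; -8/7 6/7]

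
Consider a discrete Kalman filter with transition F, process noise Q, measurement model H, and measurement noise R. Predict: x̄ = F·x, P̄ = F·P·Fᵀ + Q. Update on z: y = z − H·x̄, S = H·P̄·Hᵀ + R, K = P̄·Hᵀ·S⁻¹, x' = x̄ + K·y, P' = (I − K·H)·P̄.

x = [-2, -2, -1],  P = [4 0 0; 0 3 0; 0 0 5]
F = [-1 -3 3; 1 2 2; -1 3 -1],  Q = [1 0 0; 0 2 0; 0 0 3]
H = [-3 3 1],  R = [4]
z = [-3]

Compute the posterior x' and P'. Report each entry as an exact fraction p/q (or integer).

x' = [-3625/1186, -2911/593, 2877/1186]
P' = [31297/1186 16259/593 -4643/1186; 16259/593 18116/593 -5383/593; -4643/1186 -5383/593 19029/1186]

x̄ = F·x = [5, -8, -3]
P̄ = F·P·Fᵀ + Q = [77 8 -38; 8 38 4; -38 4 39]
y = z − H·x̄ = [39]
S = H·P̄·Hᵀ + R = [1186]
K = P̄·Hᵀ·S⁻¹ = [-245/1186; 47/593; 165/1186]
x' = x̄ + K·y = [-3625/1186, -2911/593, 2877/1186]
P' = (I − K·H)·P̄ = [31297/1186 16259/593 -4643/1186; 16259/593 18116/593 -5383/593; -4643/1186 -5383/593 19029/1186]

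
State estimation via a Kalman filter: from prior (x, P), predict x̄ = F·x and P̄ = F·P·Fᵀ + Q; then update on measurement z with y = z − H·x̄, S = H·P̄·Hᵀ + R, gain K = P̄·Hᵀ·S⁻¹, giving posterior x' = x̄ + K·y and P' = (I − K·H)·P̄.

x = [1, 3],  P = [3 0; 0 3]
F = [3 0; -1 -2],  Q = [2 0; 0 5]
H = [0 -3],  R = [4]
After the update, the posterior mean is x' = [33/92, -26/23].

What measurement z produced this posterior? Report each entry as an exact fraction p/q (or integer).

x̄ = F·x = [3, -7]
P̄ = F·P·Fᵀ + Q = [29 -9; -9 20]
S = H·P̄·Hᵀ + R = [184]
K = P̄·Hᵀ·S⁻¹ = [27/184; -15/46]
x' − x̄ = [-243/92, 135/23] = K·y
y = (KᵀK)⁻¹·Kᵀ·(x' − x̄) = [-18]
z = y + H·x̄ = [-18] + [21] = [3]

z = [3]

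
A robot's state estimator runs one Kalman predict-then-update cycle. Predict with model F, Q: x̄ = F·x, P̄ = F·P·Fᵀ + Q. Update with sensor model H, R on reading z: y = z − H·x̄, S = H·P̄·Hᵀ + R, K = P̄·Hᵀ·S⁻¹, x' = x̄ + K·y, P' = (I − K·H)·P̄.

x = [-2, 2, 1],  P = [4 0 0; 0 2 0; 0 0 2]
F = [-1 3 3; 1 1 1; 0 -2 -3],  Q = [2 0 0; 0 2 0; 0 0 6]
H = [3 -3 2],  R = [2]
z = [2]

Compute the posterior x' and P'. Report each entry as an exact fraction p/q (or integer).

x' = [883/107, 289/107, -777/107]
P' = [3612/107 1402/107 -3294/107; 1402/107 732/107 -1018/107; -3294/107 -1018/107 3416/107]

x̄ = F·x = [11, 1, -7]
P̄ = F·P·Fᵀ + Q = [42 8 -30; 8 10 -10; -30 -10 32]
y = z − H·x̄ = [-14]
S = H·P̄·Hᵀ + R = [214]
K = P̄·Hᵀ·S⁻¹ = [21/107; -13/107; 2/107]
x' = x̄ + K·y = [883/107, 289/107, -777/107]
P' = (I − K·H)·P̄ = [3612/107 1402/107 -3294/107; 1402/107 732/107 -1018/107; -3294/107 -1018/107 3416/107]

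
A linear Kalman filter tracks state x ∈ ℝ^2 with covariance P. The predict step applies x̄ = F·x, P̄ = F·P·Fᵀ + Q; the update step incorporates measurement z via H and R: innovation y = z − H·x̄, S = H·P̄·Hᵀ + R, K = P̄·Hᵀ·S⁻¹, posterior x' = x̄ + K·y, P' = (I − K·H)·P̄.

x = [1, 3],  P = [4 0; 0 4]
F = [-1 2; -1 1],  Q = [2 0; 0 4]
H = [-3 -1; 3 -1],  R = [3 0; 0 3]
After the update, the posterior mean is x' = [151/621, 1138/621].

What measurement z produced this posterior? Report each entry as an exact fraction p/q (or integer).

z = [-3, -2]

x̄ = F·x = [5, 2]
P̄ = F·P·Fᵀ + Q = [22 12; 12 12]
S = H·P̄·Hᵀ + R = [285 -186; -186 141]
K = P̄·Hᵀ·S⁻¹ = [-106/621 98/621; -256/621 -232/621]
x' − x̄ = [-2954/621, -104/621] = K·y
y = (KᵀK)⁻¹·Kᵀ·(x' − x̄) = [14, -15]
z = y + H·x̄ = [14, -15] + [-17, 13] = [-3, -2]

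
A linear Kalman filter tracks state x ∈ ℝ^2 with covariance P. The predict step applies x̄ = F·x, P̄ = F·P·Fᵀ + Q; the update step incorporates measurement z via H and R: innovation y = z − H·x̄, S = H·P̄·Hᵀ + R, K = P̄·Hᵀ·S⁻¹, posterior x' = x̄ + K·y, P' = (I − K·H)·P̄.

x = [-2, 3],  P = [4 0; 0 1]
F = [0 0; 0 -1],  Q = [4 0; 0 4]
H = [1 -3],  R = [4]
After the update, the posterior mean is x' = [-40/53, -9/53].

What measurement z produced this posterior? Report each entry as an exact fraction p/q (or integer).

x̄ = F·x = [0, -3]
P̄ = F·P·Fᵀ + Q = [4 0; 0 5]
S = H·P̄·Hᵀ + R = [53]
K = P̄·Hᵀ·S⁻¹ = [4/53; -15/53]
x' − x̄ = [-40/53, 150/53] = K·y
y = (KᵀK)⁻¹·Kᵀ·(x' − x̄) = [-10]
z = y + H·x̄ = [-10] + [9] = [-1]

z = [-1]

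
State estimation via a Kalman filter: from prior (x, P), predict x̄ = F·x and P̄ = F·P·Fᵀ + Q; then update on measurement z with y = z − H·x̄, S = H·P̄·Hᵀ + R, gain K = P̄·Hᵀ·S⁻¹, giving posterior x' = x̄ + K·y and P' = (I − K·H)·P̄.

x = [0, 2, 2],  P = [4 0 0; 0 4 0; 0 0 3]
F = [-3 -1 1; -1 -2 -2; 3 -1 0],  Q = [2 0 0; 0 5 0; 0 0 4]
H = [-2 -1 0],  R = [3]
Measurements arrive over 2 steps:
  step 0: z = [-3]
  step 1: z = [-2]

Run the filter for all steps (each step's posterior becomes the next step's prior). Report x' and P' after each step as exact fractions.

step 0: x' = [286/69, -1493/276, -325/69], P' = [401/69 -724/69 -440/69; -724/69 5987/276 829/69; -440/69 829/69 1880/69]
step 1: x' = [-169183/16628, 181929/8314, 341197/16628], P' = [878767/16628 -874615/8314 -1074477/16628; -874615/8314 882313/4157 1081593/8314; -1074477/16628 1081593/8314 2262223/16628]

step 0: x̄ = F·x = [0, -8, -2]
step 0: P̄ = F·P·Fᵀ + Q = [45 14 -32; 14 37 -4; -32 -4 44]
step 0: y = z − H·x̄ = [-11]
step 0: S = H·P̄·Hᵀ + R = [276]
step 0: K = P̄·Hᵀ·S⁻¹ = [-26/69; -65/276; 17/69]
step 0: x' = x̄ + K·y = [286/69, -1493/276, -325/69]
step 0: P' = (I − K·H)·P̄ = [401/69 -724/69 -440/69; -724/69 5987/276 829/69; -440/69 829/69 1880/69]
step 1: x̄ = F·x = [-3239/276, 2221/138, 4925/276]
step 1: P̄ = F·P·Fᵀ + Q = [15047/276 -13663/138 -17045/276; -13663/138 16229/69 19417/138; -17045/276 19417/138 38903/276]
step 1: y = z − H·x̄ = [-647/69]
step 1: S = H·P̄·Hᵀ + R = [4157/69]
step 1: K = P̄·Hᵀ·S⁻¹ = [-692/4157; -2566/4157; -1186/4157]
step 1: x' = x̄ + K·y = [-169183/16628, 181929/8314, 341197/16628]
step 1: P' = (I − K·H)·P̄ = [878767/16628 -874615/8314 -1074477/16628; -874615/8314 882313/4157 1081593/8314; -1074477/16628 1081593/8314 2262223/16628]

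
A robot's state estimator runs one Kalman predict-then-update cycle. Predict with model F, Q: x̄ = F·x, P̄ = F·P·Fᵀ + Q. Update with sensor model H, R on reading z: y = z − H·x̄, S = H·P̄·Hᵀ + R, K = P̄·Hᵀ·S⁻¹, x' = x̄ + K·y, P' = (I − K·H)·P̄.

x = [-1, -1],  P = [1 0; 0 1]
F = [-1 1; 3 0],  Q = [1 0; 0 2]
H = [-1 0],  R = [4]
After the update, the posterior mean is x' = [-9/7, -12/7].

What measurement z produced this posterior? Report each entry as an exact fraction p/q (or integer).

z = [3]

x̄ = F·x = [0, -3]
P̄ = F·P·Fᵀ + Q = [3 -3; -3 11]
S = H·P̄·Hᵀ + R = [7]
K = P̄·Hᵀ·S⁻¹ = [-3/7; 3/7]
x' − x̄ = [-9/7, 9/7] = K·y
y = (KᵀK)⁻¹·Kᵀ·(x' − x̄) = [3]
z = y + H·x̄ = [3] + [0] = [3]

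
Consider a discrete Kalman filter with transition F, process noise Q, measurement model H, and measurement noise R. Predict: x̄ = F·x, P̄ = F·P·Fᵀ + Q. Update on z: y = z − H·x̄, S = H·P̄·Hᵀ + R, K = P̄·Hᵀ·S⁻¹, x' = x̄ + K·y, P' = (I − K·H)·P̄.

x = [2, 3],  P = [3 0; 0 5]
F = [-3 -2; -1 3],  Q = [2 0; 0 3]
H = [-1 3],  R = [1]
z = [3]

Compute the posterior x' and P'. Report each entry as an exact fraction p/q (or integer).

x' = [-852/127, -155/127]
P' = [18571/635 6153/635; 6153/635 2109/635]

x̄ = F·x = [-12, 7]
P̄ = F·P·Fᵀ + Q = [49 -21; -21 51]
y = z − H·x̄ = [-30]
S = H·P̄·Hᵀ + R = [635]
K = P̄·Hᵀ·S⁻¹ = [-112/635; 174/635]
x' = x̄ + K·y = [-852/127, -155/127]
P' = (I − K·H)·P̄ = [18571/635 6153/635; 6153/635 2109/635]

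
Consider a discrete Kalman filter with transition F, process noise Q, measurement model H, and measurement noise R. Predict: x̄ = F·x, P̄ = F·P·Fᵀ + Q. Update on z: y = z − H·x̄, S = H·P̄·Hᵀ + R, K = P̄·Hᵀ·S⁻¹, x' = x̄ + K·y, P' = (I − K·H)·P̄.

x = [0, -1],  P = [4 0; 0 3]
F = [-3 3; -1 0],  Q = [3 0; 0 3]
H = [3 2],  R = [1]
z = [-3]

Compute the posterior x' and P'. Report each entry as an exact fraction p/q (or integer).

x' = [-969/767, 300/767]
P' = [1338/767 -1896/767; -1896/767 2869/767]

x̄ = F·x = [-3, 0]
P̄ = F·P·Fᵀ + Q = [66 12; 12 7]
y = z − H·x̄ = [6]
S = H·P̄·Hᵀ + R = [767]
K = P̄·Hᵀ·S⁻¹ = [222/767; 50/767]
x' = x̄ + K·y = [-969/767, 300/767]
P' = (I − K·H)·P̄ = [1338/767 -1896/767; -1896/767 2869/767]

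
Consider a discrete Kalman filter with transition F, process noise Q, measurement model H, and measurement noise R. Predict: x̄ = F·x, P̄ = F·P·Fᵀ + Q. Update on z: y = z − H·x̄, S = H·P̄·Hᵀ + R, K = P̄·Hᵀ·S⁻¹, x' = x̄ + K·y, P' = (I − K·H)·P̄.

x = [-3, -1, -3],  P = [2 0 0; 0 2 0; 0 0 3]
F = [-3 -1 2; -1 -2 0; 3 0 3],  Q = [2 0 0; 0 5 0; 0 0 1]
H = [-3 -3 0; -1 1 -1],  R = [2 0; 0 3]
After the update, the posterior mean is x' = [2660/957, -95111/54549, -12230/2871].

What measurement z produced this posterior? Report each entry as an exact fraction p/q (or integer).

x̄ = F·x = [4, 5, -18]
P̄ = F·P·Fᵀ + Q = [34 10 0; 10 15 -6; 0 -6 46]
S = H·P̄·Hᵀ + R = [623 39; 39 90]
K = P̄·Hᵀ·S⁻¹ = [-64/319 -172/957; -2393/18183 9778/54549; 64/957 -1742/2871]
x' − x̄ = [-1168/957, -367856/54549, 39448/2871] = K·y
y = (KᵀK)⁻¹·Kᵀ·(x' − x̄) = [24, -20]
z = y + H·x̄ = [24, -20] + [-27, 19] = [-3, -1]

z = [-3, -1]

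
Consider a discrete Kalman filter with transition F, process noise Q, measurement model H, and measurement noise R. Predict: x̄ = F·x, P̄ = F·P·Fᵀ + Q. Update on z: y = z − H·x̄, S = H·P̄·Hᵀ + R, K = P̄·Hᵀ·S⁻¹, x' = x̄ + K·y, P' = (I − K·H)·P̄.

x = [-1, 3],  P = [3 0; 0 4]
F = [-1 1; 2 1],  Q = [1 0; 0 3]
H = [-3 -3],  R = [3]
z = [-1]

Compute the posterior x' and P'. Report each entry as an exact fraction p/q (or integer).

x̄ = F·x = [4, 1]
P̄ = F·P·Fᵀ + Q = [8 -2; -2 19]
y = z − H·x̄ = [14]
S = H·P̄·Hᵀ + R = [210]
K = P̄·Hᵀ·S⁻¹ = [-3/35; -17/70]
x' = x̄ + K·y = [14/5, -12/5]
P' = (I − K·H)·P̄ = [226/35 -223/35; -223/35 463/70]

x' = [14/5, -12/5]
P' = [226/35 -223/35; -223/35 463/70]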